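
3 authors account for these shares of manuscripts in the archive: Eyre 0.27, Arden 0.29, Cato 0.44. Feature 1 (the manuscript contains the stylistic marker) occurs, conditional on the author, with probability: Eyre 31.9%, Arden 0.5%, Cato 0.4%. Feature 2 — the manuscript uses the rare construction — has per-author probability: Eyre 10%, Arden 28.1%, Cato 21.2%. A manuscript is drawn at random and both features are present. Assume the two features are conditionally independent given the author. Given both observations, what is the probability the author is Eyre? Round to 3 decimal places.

Unnormalized posteriors (prior × likelihood):
  Eyre: 0.27 × 0.319 × 0.1 = 0.008613
  Arden: 0.29 × 0.005 × 0.281 = 0.00040745
  Cato: 0.44 × 0.004 × 0.212 = 0.00037312
Sum = 0.00939357.
P(Eyre | evidence) = 0.008613 / 0.00939357 ≈ 0.917.

0.917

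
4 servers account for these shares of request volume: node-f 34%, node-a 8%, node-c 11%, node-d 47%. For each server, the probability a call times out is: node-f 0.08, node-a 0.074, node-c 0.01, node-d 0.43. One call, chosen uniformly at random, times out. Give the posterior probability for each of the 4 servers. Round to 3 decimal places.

Prior × likelihood for each hypothesis:
  node-f: 0.34 × 0.08 = 0.0272
  node-a: 0.08 × 0.074 = 0.00592
  node-c: 0.11 × 0.01 = 0.0011
  node-d: 0.47 × 0.43 = 0.2021
Total = 0.23632.
P(node-f | timeout) = 0.0272/0.23632 ≈ 0.115
P(node-a | timeout) = 0.00592/0.23632 ≈ 0.025
P(node-c | timeout) = 0.0011/0.23632 ≈ 0.005
P(node-d | timeout) = 0.2021/0.23632 ≈ 0.855

node-f 0.115, node-a 0.025, node-c 0.005, node-d 0.855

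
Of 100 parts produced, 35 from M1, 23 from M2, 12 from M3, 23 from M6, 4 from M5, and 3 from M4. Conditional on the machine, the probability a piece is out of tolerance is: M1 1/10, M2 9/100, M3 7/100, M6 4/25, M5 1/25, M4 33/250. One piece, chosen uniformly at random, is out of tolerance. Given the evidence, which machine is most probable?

By Bayes' rule, posterior ∝ prior × likelihood:
  M1: 0.35 × 0.1 = 0.035
  M2: 0.23 × 0.09 = 0.0207
  M3: 0.12 × 0.07 = 0.0084
  M6: 0.23 × 0.16 = 0.0368
  M5: 0.04 × 0.04 = 0.0016
  M4: 0.03 × 0.132 = 0.00396
Total = 0.10646.
Largest term belongs to M6, so M6 is most probable.

M6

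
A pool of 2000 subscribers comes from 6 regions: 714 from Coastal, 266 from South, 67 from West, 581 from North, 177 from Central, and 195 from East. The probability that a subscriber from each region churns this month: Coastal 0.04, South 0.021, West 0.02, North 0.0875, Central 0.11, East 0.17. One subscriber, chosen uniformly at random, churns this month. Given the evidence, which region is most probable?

North

Unnormalized posteriors (prior × likelihood):
  Coastal: 0.357 × 0.04 = 0.01428
  South: 0.133 × 0.021 = 0.002793
  West: 0.0335 × 0.02 = 0.00067
  North: 0.2905 × 0.0875 = 0.02541875
  Central: 0.0885 × 0.11 = 0.009735
  East: 0.0975 × 0.17 = 0.016575
Normalizing constant = 0.06947175.
Largest term belongs to North, so North is most probable.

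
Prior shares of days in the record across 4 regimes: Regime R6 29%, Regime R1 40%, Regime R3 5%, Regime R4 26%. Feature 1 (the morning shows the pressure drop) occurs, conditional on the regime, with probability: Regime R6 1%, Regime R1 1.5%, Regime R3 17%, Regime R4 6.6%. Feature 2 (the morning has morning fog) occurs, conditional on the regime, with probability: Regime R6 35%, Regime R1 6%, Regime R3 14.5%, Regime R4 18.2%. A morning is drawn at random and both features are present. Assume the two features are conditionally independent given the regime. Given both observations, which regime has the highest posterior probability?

Compute prior × likelihood for every hypothesis:
  Regime R6: 0.29 × 0.01 × 0.35 = 0.001015
  Regime R1: 0.4 × 0.015 × 0.06 = 0.00036
  Regime R3: 0.05 × 0.17 × 0.145 = 0.0012325
  Regime R4: 0.26 × 0.066 × 0.182 = 0.00312312
Sum = 0.00573062.
Largest term belongs to Regime R4, so Regime R4 is most probable.

Regime R4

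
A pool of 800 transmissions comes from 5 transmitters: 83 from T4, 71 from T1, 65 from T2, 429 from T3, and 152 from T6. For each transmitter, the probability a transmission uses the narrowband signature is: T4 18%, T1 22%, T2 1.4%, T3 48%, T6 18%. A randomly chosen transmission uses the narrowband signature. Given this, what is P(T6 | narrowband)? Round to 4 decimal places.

0.1033

Prior × likelihood for each hypothesis:
  T4: 0.10375 × 0.18 = 0.018675
  T1: 0.08875 × 0.22 = 0.019525
  T2: 0.08125 × 0.014 = 0.0011375
  T3: 0.53625 × 0.48 = 0.2574
  T6: 0.19 × 0.18 = 0.0342
Sum = 0.3309375.
P(T6 | evidence) = 0.0342 / 0.3309375 ≈ 0.1033.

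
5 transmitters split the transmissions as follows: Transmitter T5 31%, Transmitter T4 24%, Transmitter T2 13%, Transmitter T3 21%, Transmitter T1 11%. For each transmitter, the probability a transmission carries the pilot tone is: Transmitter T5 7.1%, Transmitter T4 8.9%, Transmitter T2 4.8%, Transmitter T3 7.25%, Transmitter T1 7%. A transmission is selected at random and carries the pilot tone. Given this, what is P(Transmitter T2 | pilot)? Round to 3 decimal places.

0.086

By Bayes' rule, posterior ∝ prior × likelihood:
  Transmitter T5: 0.31 × 0.071 = 0.02201
  Transmitter T4: 0.24 × 0.089 = 0.02136
  Transmitter T2: 0.13 × 0.048 = 0.00624
  Transmitter T3: 0.21 × 0.0725 = 0.015225
  Transmitter T1: 0.11 × 0.07 = 0.0077
Total = 0.072535.
P(Transmitter T2 | evidence) = 0.00624 / 0.072535 ≈ 0.086.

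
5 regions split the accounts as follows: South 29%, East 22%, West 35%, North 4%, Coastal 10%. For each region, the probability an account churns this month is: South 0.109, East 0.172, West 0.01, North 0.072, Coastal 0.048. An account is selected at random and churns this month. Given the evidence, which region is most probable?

Unnormalized posteriors (prior × likelihood):
  South: 0.29 × 0.109 = 0.03161
  East: 0.22 × 0.172 = 0.03784
  West: 0.35 × 0.01 = 0.0035
  North: 0.04 × 0.072 = 0.00288
  Coastal: 0.1 × 0.048 = 0.0048
Normalizing constant = 0.08063.
Largest term belongs to East, so East is most probable.

East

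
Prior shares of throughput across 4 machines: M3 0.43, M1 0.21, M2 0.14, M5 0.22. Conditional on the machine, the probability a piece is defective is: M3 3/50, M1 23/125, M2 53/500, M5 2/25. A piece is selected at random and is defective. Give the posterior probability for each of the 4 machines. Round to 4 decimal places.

Compute prior × likelihood for every hypothesis:
  M3: 0.43 × 0.06 = 0.0258
  M1: 0.21 × 0.184 = 0.03864
  M2: 0.14 × 0.106 = 0.01484
  M5: 0.22 × 0.08 = 0.0176
Normalizing constant = 0.09688.
P(M3 | defective) = 0.0258/0.09688 ≈ 0.2663
P(M1 | defective) = 0.03864/0.09688 ≈ 0.3988
P(M2 | defective) = 0.01484/0.09688 ≈ 0.1532
P(M5 | defective) = 0.0176/0.09688 ≈ 0.1817

M3 0.2663, M1 0.3988, M2 0.1532, M5 0.1817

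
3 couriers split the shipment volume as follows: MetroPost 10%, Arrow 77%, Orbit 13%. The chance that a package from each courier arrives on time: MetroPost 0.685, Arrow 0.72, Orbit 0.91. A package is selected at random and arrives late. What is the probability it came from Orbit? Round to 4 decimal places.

0.0452

Taking complements, P(late | each) = MetroPost 0.315, Arrow 0.28, Orbit 0.09.
By Bayes' rule, posterior ∝ prior × likelihood:
  MetroPost: 0.1 × 0.315 = 0.0315
  Arrow: 0.77 × 0.28 = 0.2156
  Orbit: 0.13 × 0.09 = 0.0117
Total = 0.2588.
P(Orbit | evidence) = 0.0117 / 0.2588 ≈ 0.0452.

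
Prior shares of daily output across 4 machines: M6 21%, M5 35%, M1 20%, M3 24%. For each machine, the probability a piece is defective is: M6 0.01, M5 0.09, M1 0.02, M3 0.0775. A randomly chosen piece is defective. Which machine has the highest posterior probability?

M5

By Bayes' rule, posterior ∝ prior × likelihood:
  M6: 0.21 × 0.01 = 0.0021
  M5: 0.35 × 0.09 = 0.0315
  M1: 0.2 × 0.02 = 0.004
  M3: 0.24 × 0.0775 = 0.0186
Sum = 0.0562.
Largest term belongs to M5, so M5 is most probable.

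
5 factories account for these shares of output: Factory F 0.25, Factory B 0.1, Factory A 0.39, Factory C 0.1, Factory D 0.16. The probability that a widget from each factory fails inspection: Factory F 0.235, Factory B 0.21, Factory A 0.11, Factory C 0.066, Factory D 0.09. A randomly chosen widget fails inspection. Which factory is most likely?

Factory F

Prior × likelihood for each hypothesis:
  Factory F: 0.25 × 0.235 = 0.05875
  Factory B: 0.1 × 0.21 = 0.021
  Factory A: 0.39 × 0.11 = 0.0429
  Factory C: 0.1 × 0.066 = 0.0066
  Factory D: 0.16 × 0.09 = 0.0144
Normalizing constant = 0.14365.
Largest term belongs to Factory F, so Factory F is most probable.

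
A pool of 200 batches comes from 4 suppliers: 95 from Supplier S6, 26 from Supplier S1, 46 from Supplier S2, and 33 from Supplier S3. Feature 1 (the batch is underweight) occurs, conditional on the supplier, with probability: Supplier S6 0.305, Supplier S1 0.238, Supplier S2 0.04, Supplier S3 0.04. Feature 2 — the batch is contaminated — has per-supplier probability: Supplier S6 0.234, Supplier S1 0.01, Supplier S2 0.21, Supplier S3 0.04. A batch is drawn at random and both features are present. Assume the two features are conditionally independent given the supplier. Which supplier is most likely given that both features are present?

By Bayes' rule, posterior ∝ prior × likelihood:
  Supplier S6: 0.475 × 0.305 × 0.234 = 0.03390075
  Supplier S1: 0.13 × 0.238 × 0.01 = 0.0003094
  Supplier S2: 0.23 × 0.04 × 0.21 = 0.001932
  Supplier S3: 0.165 × 0.04 × 0.04 = 0.000264
Total = 0.03640615.
Largest term belongs to Supplier S6, so Supplier S6 is most probable.

Supplier S6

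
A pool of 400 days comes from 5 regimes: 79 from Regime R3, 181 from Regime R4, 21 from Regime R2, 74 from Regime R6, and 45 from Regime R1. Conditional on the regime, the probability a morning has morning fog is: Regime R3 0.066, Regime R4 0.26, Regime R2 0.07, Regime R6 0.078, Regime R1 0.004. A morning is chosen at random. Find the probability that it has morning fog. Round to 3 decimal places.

By Bayes' rule, posterior ∝ prior × likelihood:
  Regime R3: 0.1975 × 0.066 = 0.013035
  Regime R4: 0.4525 × 0.26 = 0.11765
  Regime R2: 0.0525 × 0.07 = 0.003675
  Regime R6: 0.185 × 0.078 = 0.01443
  Regime R1: 0.1125 × 0.004 = 0.00045
P(fog) = 0.013035 + 0.11765 + 0.003675 + 0.01443 + 0.00045 = 0.14924 → 0.149.

0.149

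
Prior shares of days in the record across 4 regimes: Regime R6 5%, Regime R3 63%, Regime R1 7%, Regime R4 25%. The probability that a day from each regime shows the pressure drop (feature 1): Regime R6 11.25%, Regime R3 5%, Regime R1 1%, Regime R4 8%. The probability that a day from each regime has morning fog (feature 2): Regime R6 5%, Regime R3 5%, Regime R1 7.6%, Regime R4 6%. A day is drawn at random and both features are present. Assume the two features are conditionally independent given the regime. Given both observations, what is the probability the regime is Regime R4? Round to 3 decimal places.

Compute prior × likelihood for every hypothesis:
  Regime R6: 0.05 × 0.1125 × 0.05 = 0.00028125
  Regime R3: 0.63 × 0.05 × 0.05 = 0.001575
  Regime R1: 0.07 × 0.01 × 0.076 = 0.0000532
  Regime R4: 0.25 × 0.08 × 0.06 = 0.0012
Normalizing constant = 0.00310945.
P(Regime R4 | evidence) = 0.0012 / 0.00310945 ≈ 0.386.

0.386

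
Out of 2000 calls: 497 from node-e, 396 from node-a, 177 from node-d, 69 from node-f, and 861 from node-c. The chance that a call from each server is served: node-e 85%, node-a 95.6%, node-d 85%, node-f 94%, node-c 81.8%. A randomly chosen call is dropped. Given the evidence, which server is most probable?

node-c

Taking complements, P(dropped | each) = node-e 0.15, node-a 0.044, node-d 0.15, node-f 0.06, node-c 0.182.
Compute prior × likelihood for every hypothesis:
  node-e: 0.2485 × 0.15 = 0.037275
  node-a: 0.198 × 0.044 = 0.008712
  node-d: 0.0885 × 0.15 = 0.013275
  node-f: 0.0345 × 0.06 = 0.00207
  node-c: 0.4305 × 0.182 = 0.078351
Sum = 0.139683.
Largest term belongs to node-c, so node-c is most probable.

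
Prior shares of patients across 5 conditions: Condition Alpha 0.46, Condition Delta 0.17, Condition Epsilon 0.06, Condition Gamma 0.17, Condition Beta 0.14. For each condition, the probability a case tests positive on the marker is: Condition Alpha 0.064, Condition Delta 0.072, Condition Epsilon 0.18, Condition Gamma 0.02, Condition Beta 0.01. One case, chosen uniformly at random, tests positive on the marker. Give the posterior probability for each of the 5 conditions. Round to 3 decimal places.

Condition Alpha 0.514, Condition Delta 0.214, Condition Epsilon 0.189, Condition Gamma 0.059, Condition Beta 0.024

Compute prior × likelihood for every hypothesis:
  Condition Alpha: 0.46 × 0.064 = 0.02944
  Condition Delta: 0.17 × 0.072 = 0.01224
  Condition Epsilon: 0.06 × 0.18 = 0.0108
  Condition Gamma: 0.17 × 0.02 = 0.0034
  Condition Beta: 0.14 × 0.01 = 0.0014
Sum = 0.05728.
P(Condition Alpha | marker-positive) = 0.02944/0.05728 ≈ 0.514
P(Condition Delta | marker-positive) = 0.01224/0.05728 ≈ 0.214
P(Condition Epsilon | marker-positive) = 0.0108/0.05728 ≈ 0.189
P(Condition Gamma | marker-positive) = 0.0034/0.05728 ≈ 0.059
P(Condition Beta | marker-positive) = 0.0014/0.05728 ≈ 0.024
(Check: 0.514+0.214+0.189+0.059+0.024 = 1.000.)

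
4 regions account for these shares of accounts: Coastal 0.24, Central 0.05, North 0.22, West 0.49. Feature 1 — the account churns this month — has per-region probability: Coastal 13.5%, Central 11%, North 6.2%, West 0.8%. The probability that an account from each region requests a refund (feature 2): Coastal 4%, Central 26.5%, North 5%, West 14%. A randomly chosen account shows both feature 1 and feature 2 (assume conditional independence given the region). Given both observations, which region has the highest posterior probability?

Central

Compute prior × likelihood for every hypothesis:
  Coastal: 0.24 × 0.135 × 0.04 = 0.001296
  Central: 0.05 × 0.11 × 0.265 = 0.0014575
  North: 0.22 × 0.062 × 0.05 = 0.000682
  West: 0.49 × 0.008 × 0.14 = 0.0005488
Sum = 0.0039843.
Largest term belongs to Central, so Central is most probable.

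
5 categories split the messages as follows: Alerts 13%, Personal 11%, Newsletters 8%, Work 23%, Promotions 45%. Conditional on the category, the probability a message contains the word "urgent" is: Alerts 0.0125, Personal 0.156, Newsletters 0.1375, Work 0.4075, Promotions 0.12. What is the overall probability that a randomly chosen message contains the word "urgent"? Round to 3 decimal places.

By Bayes' rule, posterior ∝ prior × likelihood:
  Alerts: 0.13 × 0.0125 = 0.001625
  Personal: 0.11 × 0.156 = 0.01716
  Newsletters: 0.08 × 0.1375 = 0.011
  Work: 0.23 × 0.4075 = 0.093725
  Promotions: 0.45 × 0.12 = 0.054
P(urgent-flag) = 0.001625 + 0.01716 + 0.011 + 0.093725 + 0.054 = 0.17751 → 0.178.

0.178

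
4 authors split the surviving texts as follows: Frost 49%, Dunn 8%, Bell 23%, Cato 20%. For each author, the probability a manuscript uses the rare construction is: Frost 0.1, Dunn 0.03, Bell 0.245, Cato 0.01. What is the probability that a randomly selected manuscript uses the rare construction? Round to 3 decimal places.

Unnormalized posteriors (prior × likelihood):
  Frost: 0.49 × 0.1 = 0.049
  Dunn: 0.08 × 0.03 = 0.0024
  Bell: 0.23 × 0.245 = 0.05635
  Cato: 0.2 × 0.01 = 0.002
P(rare-form) = 0.049 + 0.0024 + 0.05635 + 0.002 = 0.10975 → 0.110.

0.110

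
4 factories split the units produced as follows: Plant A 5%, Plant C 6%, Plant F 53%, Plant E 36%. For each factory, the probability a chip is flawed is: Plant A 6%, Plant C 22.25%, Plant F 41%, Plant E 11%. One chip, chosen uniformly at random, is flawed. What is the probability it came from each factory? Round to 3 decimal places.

Plant A 0.011, Plant C 0.049, Plant F 0.795, Plant E 0.145

By Bayes' rule, posterior ∝ prior × likelihood:
  Plant A: 0.05 × 0.06 = 0.003
  Plant C: 0.06 × 0.2225 = 0.01335
  Plant F: 0.53 × 0.41 = 0.2173
  Plant E: 0.36 × 0.11 = 0.0396
Total = 0.27325.
P(Plant A | flawed) = 0.003/0.27325 ≈ 0.011
P(Plant C | flawed) = 0.01335/0.27325 ≈ 0.049
P(Plant F | flawed) = 0.2173/0.27325 ≈ 0.795
P(Plant E | flawed) = 0.0396/0.27325 ≈ 0.145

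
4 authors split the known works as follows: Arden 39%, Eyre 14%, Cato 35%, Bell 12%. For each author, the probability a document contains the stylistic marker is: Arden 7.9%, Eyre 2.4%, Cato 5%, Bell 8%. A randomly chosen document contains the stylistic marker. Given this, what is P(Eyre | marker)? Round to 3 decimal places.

Unnormalized posteriors (prior × likelihood):
  Arden: 0.39 × 0.079 = 0.03081
  Eyre: 0.14 × 0.024 = 0.00336
  Cato: 0.35 × 0.05 = 0.0175
  Bell: 0.12 × 0.08 = 0.0096
Sum = 0.06127.
P(Eyre | evidence) = 0.00336 / 0.06127 ≈ 0.055.

0.055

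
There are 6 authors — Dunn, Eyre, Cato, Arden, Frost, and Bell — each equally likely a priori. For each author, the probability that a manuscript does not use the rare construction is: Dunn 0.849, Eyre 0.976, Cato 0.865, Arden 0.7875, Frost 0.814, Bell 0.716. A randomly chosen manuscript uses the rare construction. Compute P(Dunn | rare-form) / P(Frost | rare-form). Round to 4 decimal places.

0.8118

Taking complements, P(rare-form | each) = Dunn 0.151, Eyre 0.024, Cato 0.135, Arden 0.2125, Frost 0.186, Bell 0.284.
Since the prior is uniform, the posterior is proportional to the likelihood:
  Dunn: 0.151
  Eyre: 0.024
  Cato: 0.135
  Arden: 0.2125
  Frost: 0.186
  Bell: 0.284
Total = 0.9925.
The ratio is 0.151 / 0.186 (the normalizer cancels) = 0.8118.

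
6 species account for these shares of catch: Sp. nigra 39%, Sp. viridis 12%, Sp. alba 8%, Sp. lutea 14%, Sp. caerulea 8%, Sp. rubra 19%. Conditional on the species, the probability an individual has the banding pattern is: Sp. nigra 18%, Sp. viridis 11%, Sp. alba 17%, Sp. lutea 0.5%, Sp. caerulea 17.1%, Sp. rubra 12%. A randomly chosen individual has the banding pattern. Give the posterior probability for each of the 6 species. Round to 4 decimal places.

Sp. nigra 0.5232, Sp. viridis 0.0984, Sp. alba 0.1014, Sp. lutea 0.0052, Sp. caerulea 0.1020, Sp. rubra 0.1699

By Bayes' rule, posterior ∝ prior × likelihood:
  Sp. nigra: 0.39 × 0.18 = 0.0702
  Sp. viridis: 0.12 × 0.11 = 0.0132
  Sp. alba: 0.08 × 0.17 = 0.0136
  Sp. lutea: 0.14 × 0.005 = 0.0007
  Sp. caerulea: 0.08 × 0.171 = 0.01368
  Sp. rubra: 0.19 × 0.12 = 0.0228
Normalizing constant = 0.13418.
P(Sp. nigra | banded) = 0.0702/0.13418 ≈ 0.5232
P(Sp. viridis | banded) = 0.0132/0.13418 ≈ 0.0984
P(Sp. alba | banded) = 0.0136/0.13418 ≈ 0.1014
P(Sp. lutea | banded) = 0.0007/0.13418 ≈ 0.0052
P(Sp. caerulea | banded) = 0.01368/0.13418 ≈ 0.1020
P(Sp. rubra | banded) = 0.0228/0.13418 ≈ 0.1699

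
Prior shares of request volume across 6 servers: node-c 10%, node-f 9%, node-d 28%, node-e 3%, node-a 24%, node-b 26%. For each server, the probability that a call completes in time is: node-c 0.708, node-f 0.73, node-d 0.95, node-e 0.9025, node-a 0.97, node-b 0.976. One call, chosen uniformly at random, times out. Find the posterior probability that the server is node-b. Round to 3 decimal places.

0.074

Taking complements, P(timeout | each) = node-c 0.292, node-f 0.27, node-d 0.05, node-e 0.0975, node-a 0.03, node-b 0.024.
Compute prior × likelihood for every hypothesis:
  node-c: 0.1 × 0.292 = 0.0292
  node-f: 0.09 × 0.27 = 0.0243
  node-d: 0.28 × 0.05 = 0.014
  node-e: 0.03 × 0.0975 = 0.002925
  node-a: 0.24 × 0.03 = 0.0072
  node-b: 0.26 × 0.024 = 0.00624
Total = 0.083865.
P(node-b | evidence) = 0.00624 / 0.083865 ≈ 0.074.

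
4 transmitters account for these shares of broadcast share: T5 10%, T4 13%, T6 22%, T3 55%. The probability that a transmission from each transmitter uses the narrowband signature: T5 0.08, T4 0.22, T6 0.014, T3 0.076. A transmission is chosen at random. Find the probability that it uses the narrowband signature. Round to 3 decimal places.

0.081

Unnormalized posteriors (prior × likelihood):
  T5: 0.1 × 0.08 = 0.008
  T4: 0.13 × 0.22 = 0.0286
  T6: 0.22 × 0.014 = 0.00308
  T3: 0.55 × 0.076 = 0.0418
P(narrowband) = 0.008 + 0.0286 + 0.00308 + 0.0418 = 0.08148 → 0.081.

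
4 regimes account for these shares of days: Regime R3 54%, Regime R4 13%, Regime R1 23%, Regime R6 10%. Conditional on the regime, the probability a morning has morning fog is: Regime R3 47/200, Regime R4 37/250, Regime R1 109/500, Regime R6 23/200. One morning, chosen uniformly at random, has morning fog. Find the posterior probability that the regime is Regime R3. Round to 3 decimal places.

Compute prior × likelihood for every hypothesis:
  Regime R3: 0.54 × 0.235 = 0.1269
  Regime R4: 0.13 × 0.148 = 0.01924
  Regime R1: 0.23 × 0.218 = 0.05014
  Regime R6: 0.1 × 0.115 = 0.0115
Normalizing constant = 0.20778.
P(Regime R3 | evidence) = 0.1269 / 0.20778 ≈ 0.611.

0.611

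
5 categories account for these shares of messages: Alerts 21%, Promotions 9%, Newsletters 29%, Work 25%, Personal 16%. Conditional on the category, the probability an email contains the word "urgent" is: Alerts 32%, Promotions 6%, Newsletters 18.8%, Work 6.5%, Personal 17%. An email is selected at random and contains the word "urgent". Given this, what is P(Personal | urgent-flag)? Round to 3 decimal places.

0.159

Prior × likelihood for each hypothesis:
  Alerts: 0.21 × 0.32 = 0.0672
  Promotions: 0.09 × 0.06 = 0.0054
  Newsletters: 0.29 × 0.188 = 0.05452
  Work: 0.25 × 0.065 = 0.01625
  Personal: 0.16 × 0.17 = 0.0272
Sum = 0.17057.
P(Personal | evidence) = 0.0272 / 0.17057 ≈ 0.159.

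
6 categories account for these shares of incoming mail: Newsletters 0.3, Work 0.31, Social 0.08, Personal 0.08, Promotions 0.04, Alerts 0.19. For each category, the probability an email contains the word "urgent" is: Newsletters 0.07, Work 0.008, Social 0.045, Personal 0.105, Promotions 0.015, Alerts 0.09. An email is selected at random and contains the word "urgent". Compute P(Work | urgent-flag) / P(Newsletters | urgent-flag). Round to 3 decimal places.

0.118

Unnormalized posteriors (prior × likelihood):
  Newsletters: 0.3 × 0.07 = 0.021
  Work: 0.31 × 0.008 = 0.00248
  Social: 0.08 × 0.045 = 0.0036
  Personal: 0.08 × 0.105 = 0.0084
  Promotions: 0.04 × 0.015 = 0.0006
  Alerts: 0.19 × 0.09 = 0.0171
Normalizing constant = 0.05318.
The ratio is 0.00248 / 0.021 (the normalizer cancels) = 0.118.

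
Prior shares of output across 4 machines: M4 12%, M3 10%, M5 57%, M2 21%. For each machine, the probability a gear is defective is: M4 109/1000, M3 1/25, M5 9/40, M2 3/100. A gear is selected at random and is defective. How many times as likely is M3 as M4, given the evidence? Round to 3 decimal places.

0.306

Compute prior × likelihood for every hypothesis:
  M4: 0.12 × 0.109 = 0.01308
  M3: 0.1 × 0.04 = 0.004
  M5: 0.57 × 0.225 = 0.12825
  M2: 0.21 × 0.03 = 0.0063
Total = 0.15163.
The ratio is 0.004 / 0.01308 (the normalizer cancels) = 0.306.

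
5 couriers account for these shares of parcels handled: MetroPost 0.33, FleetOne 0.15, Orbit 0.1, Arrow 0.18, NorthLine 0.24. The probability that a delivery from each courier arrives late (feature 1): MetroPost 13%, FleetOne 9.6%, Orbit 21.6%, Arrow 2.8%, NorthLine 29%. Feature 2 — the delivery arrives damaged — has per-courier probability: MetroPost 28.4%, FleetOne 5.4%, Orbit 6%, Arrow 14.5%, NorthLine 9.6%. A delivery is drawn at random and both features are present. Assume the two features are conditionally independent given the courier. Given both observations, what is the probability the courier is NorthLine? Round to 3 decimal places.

By Bayes' rule, posterior ∝ prior × likelihood:
  MetroPost: 0.33 × 0.13 × 0.284 = 0.0121836
  FleetOne: 0.15 × 0.096 × 0.054 = 0.0007776
  Orbit: 0.1 × 0.216 × 0.06 = 0.001296
  Arrow: 0.18 × 0.028 × 0.145 = 0.0007308
  NorthLine: 0.24 × 0.29 × 0.096 = 0.0066816
Total = 0.0216696.
P(NorthLine | evidence) = 0.0066816 / 0.0216696 ≈ 0.308.

0.308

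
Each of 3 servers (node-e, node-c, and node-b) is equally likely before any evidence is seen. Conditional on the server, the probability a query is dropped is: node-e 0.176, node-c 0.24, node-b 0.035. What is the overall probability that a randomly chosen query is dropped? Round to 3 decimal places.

0.150

Since the prior is uniform, the posterior is proportional to the likelihood:
  node-e: 0.176
  node-c: 0.24
  node-b: 0.035
P(dropped) = (1/3) × (0.176 + 0.24 + 0.035) = 0.451/3 ≈ 0.150.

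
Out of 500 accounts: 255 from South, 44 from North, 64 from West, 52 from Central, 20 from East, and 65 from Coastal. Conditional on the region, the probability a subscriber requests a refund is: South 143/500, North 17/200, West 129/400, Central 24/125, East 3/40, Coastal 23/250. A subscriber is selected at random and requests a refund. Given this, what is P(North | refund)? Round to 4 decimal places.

0.0326

Prior × likelihood for each hypothesis:
  South: 0.51 × 0.286 = 0.14586
  North: 0.088 × 0.085 = 0.00748
  West: 0.128 × 0.3225 = 0.04128
  Central: 0.104 × 0.192 = 0.019968
  East: 0.04 × 0.075 = 0.003
  Coastal: 0.13 × 0.092 = 0.01196
Normalizing constant = 0.229548.
P(North | evidence) = 0.00748 / 0.229548 ≈ 0.0326.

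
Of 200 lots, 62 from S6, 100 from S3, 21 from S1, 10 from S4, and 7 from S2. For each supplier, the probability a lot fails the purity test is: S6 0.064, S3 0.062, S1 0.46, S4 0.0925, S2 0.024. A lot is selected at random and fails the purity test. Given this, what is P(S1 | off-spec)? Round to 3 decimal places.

0.462

Prior × likelihood for each hypothesis:
  S6: 0.31 × 0.064 = 0.01984
  S3: 0.5 × 0.062 = 0.031
  S1: 0.105 × 0.46 = 0.0483
  S4: 0.05 × 0.0925 = 0.004625
  S2: 0.035 × 0.024 = 0.00084
Normalizing constant = 0.104605.
P(S1 | evidence) = 0.0483 / 0.104605 ≈ 0.462.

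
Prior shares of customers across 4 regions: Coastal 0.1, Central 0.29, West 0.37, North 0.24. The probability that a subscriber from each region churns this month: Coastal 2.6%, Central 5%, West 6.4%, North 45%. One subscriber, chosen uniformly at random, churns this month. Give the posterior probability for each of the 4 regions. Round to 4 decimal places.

Coastal 0.0175, Central 0.0975, West 0.1592, North 0.7259

By Bayes' rule, posterior ∝ prior × likelihood:
  Coastal: 0.1 × 0.026 = 0.0026
  Central: 0.29 × 0.05 = 0.0145
  West: 0.37 × 0.064 = 0.02368
  North: 0.24 × 0.45 = 0.108
Normalizing constant = 0.14878.
P(Coastal | churn) = 0.0026/0.14878 ≈ 0.0175
P(Central | churn) = 0.0145/0.14878 ≈ 0.0975
P(West | churn) = 0.02368/0.14878 ≈ 0.1592
P(North | churn) = 0.108/0.14878 ≈ 0.7259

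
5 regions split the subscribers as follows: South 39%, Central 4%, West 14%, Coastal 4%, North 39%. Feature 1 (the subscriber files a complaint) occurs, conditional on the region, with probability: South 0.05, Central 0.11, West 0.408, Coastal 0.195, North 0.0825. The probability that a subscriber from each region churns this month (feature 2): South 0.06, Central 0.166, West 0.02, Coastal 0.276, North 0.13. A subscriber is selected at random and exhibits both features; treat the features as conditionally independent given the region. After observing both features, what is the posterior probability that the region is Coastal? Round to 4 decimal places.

0.2295

By Bayes' rule, posterior ∝ prior × likelihood:
  South: 0.39 × 0.05 × 0.06 = 0.00117
  Central: 0.04 × 0.11 × 0.166 = 0.0007304
  West: 0.14 × 0.408 × 0.02 = 0.0011424
  Coastal: 0.04 × 0.195 × 0.276 = 0.0021528
  North: 0.39 × 0.0825 × 0.13 = 0.00418275
Sum = 0.00937835.
P(Coastal | evidence) = 0.0021528 / 0.00937835 ≈ 0.2295.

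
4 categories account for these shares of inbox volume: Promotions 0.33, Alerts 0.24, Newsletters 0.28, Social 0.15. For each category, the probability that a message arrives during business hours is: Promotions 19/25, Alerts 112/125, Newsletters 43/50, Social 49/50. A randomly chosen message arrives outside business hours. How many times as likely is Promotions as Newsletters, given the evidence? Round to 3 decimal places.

Taking complements, P(off-hours | each) = Promotions 0.24, Alerts 0.104, Newsletters 0.14, Social 0.02.
Unnormalized posteriors (prior × likelihood):
  Promotions: 0.33 × 0.24 = 0.0792
  Alerts: 0.24 × 0.104 = 0.02496
  Newsletters: 0.28 × 0.14 = 0.0392
  Social: 0.15 × 0.02 = 0.003
Total = 0.14636.
The ratio is 0.0792 / 0.0392 (the normalizer cancels) = 2.020.

2.020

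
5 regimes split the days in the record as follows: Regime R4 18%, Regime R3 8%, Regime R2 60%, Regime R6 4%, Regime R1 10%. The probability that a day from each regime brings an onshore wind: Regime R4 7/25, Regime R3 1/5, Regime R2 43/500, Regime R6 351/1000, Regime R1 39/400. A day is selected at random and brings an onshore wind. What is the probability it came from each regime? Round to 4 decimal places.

By Bayes' rule, posterior ∝ prior × likelihood:
  Regime R4: 0.18 × 0.28 = 0.0504
  Regime R3: 0.08 × 0.2 = 0.016
  Regime R2: 0.6 × 0.086 = 0.0516
  Regime R6: 0.04 × 0.351 = 0.01404
  Regime R1: 0.1 × 0.0975 = 0.00975
Normalizing constant = 0.14179.
P(Regime R4 | onshore) = 0.0504/0.14179 ≈ 0.3555
P(Regime R3 | onshore) = 0.016/0.14179 ≈ 0.1128
P(Regime R2 | onshore) = 0.0516/0.14179 ≈ 0.3639
P(Regime R6 | onshore) = 0.01404/0.14179 ≈ 0.0990
P(Regime R1 | onshore) = 0.00975/0.14179 ≈ 0.0688

Regime R4 0.3555, Regime R3 0.1128, Regime R2 0.3639, Regime R6 0.0990, Regime R1 0.0688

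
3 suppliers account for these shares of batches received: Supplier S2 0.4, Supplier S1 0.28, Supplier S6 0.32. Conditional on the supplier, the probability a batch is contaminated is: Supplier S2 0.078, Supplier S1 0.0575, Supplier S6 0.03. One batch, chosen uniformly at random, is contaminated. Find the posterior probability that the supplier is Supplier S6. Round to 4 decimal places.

0.1687

Compute prior × likelihood for every hypothesis:
  Supplier S2: 0.4 × 0.078 = 0.0312
  Supplier S1: 0.28 × 0.0575 = 0.0161
  Supplier S6: 0.32 × 0.03 = 0.0096
Total = 0.0569.
P(Supplier S6 | evidence) = 0.0096 / 0.0569 ≈ 0.1687.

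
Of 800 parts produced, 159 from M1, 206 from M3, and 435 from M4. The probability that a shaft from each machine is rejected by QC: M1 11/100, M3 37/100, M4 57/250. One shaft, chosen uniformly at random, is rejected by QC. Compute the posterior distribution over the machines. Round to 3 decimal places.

M1 0.091, M3 0.395, M4 0.514

Unnormalized posteriors (prior × likelihood):
  M1: 0.19875 × 0.11 = 0.0218625
  M3: 0.2575 × 0.37 = 0.095275
  M4: 0.54375 × 0.228 = 0.123975
Sum = 0.2411125.
P(M1 | rejected) = 0.0218625/0.2411125 ≈ 0.091
P(M3 | rejected) = 0.095275/0.2411125 ≈ 0.395
P(M4 | rejected) = 0.123975/0.2411125 ≈ 0.514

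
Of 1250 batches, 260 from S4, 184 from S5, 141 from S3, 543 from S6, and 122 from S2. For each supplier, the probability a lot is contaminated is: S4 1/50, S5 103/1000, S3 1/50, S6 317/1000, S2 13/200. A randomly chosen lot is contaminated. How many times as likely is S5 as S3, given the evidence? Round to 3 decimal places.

Compute prior × likelihood for every hypothesis:
  S4: 0.208 × 0.02 = 0.00416
  S5: 0.1472 × 0.103 = 0.0151616
  S3: 0.1128 × 0.02 = 0.002256
  S6: 0.4344 × 0.317 = 0.1377048
  S2: 0.0976 × 0.065 = 0.006344
Total = 0.1656264.
The ratio is 0.0151616 / 0.002256 (the normalizer cancels) = 6.721.

6.721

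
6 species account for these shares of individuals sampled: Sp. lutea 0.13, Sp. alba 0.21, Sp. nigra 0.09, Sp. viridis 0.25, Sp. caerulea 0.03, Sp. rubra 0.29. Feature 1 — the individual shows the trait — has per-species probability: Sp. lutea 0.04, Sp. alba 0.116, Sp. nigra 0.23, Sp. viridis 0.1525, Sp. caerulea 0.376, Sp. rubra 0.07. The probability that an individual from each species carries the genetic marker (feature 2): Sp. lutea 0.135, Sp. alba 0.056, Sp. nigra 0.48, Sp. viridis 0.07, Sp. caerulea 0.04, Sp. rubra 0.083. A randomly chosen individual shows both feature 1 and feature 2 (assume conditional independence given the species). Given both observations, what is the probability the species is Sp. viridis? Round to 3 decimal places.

Prior × likelihood for each hypothesis:
  Sp. lutea: 0.13 × 0.04 × 0.135 = 0.000702
  Sp. alba: 0.21 × 0.116 × 0.056 = 0.00136416
  Sp. nigra: 0.09 × 0.23 × 0.48 = 0.009936
  Sp. viridis: 0.25 × 0.1525 × 0.07 = 0.00266875
  Sp. caerulea: 0.03 × 0.376 × 0.04 = 0.0004512
  Sp. rubra: 0.29 × 0.07 × 0.083 = 0.0016849
Total = 0.01680701.
P(Sp. viridis | evidence) = 0.00266875 / 0.01680701 ≈ 0.159.

0.159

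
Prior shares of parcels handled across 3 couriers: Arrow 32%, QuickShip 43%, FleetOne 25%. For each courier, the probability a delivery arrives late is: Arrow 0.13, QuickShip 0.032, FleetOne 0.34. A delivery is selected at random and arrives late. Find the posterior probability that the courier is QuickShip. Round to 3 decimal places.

Prior × likelihood for each hypothesis:
  Arrow: 0.32 × 0.13 = 0.0416
  QuickShip: 0.43 × 0.032 = 0.01376
  FleetOne: 0.25 × 0.34 = 0.085
Sum = 0.14036.
P(QuickShip | evidence) = 0.01376 / 0.14036 ≈ 0.098.

0.098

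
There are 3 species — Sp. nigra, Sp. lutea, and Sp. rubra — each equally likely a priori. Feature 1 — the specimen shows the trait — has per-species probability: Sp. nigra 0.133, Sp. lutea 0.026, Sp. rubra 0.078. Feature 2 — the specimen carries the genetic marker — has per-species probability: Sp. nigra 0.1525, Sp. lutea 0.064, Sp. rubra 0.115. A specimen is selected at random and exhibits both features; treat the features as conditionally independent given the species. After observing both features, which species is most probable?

With a uniform prior (1/3 each), posterior ∝ likelihood:
  Sp. nigra: 0.133 × 0.1525 = 0.0202825
  Sp. lutea: 0.026 × 0.064 = 0.001664
  Sp. rubra: 0.078 × 0.115 = 0.00897
Sum = 0.0309165.
Largest term belongs to Sp. nigra, so Sp. nigra is most probable.

Sp. nigra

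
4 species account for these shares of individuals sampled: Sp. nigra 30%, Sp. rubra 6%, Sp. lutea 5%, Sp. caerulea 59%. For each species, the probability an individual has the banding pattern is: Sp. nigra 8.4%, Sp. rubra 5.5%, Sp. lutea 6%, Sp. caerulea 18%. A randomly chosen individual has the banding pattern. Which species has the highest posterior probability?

Compute prior × likelihood for every hypothesis:
  Sp. nigra: 0.3 × 0.084 = 0.0252
  Sp. rubra: 0.06 × 0.055 = 0.0033
  Sp. lutea: 0.05 × 0.06 = 0.003
  Sp. caerulea: 0.59 × 0.18 = 0.1062
Normalizing constant = 0.1377.
Largest term belongs to Sp. caerulea, so Sp. caerulea is most probable.

Sp. caerulea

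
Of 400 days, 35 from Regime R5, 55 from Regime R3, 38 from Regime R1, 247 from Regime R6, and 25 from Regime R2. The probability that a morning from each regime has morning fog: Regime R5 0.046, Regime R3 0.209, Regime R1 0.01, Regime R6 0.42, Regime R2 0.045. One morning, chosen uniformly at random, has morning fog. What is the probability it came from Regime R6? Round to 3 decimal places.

0.877

Compute prior × likelihood for every hypothesis:
  Regime R5: 0.0875 × 0.046 = 0.004025
  Regime R3: 0.1375 × 0.209 = 0.0287375
  Regime R1: 0.095 × 0.01 = 0.00095
  Regime R6: 0.6175 × 0.42 = 0.25935
  Regime R2: 0.0625 × 0.045 = 0.0028125
Total = 0.295875.
P(Regime R6 | evidence) = 0.25935 / 0.295875 ≈ 0.877.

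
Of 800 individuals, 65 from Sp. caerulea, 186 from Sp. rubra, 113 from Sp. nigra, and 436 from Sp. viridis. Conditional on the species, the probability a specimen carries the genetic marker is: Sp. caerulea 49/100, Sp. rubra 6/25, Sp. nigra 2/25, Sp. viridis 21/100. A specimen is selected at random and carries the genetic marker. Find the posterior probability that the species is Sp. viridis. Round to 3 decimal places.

Compute prior × likelihood for every hypothesis:
  Sp. caerulea: 0.08125 × 0.49 = 0.0398125
  Sp. rubra: 0.2325 × 0.24 = 0.0558
  Sp. nigra: 0.14125 × 0.08 = 0.0113
  Sp. viridis: 0.545 × 0.21 = 0.11445
Sum = 0.2213625.
P(Sp. viridis | evidence) = 0.11445 / 0.2213625 ≈ 0.517.

0.517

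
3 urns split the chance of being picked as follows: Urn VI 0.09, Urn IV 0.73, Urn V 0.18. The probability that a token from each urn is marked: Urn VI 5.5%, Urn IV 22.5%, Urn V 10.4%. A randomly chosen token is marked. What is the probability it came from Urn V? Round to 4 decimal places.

0.0996

Unnormalized posteriors (prior × likelihood):
  Urn VI: 0.09 × 0.055 = 0.00495
  Urn IV: 0.73 × 0.225 = 0.16425
  Urn V: 0.18 × 0.104 = 0.01872
Sum = 0.18792.
P(Urn V | evidence) = 0.01872 / 0.18792 ≈ 0.0996.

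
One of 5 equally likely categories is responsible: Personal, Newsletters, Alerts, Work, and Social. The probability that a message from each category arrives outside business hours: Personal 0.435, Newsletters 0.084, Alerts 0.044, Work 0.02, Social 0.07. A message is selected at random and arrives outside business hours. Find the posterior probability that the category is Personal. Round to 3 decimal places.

0.666

With a uniform prior (1/5 each), posterior ∝ likelihood:
  Personal: 0.435
  Newsletters: 0.084
  Alerts: 0.044
  Work: 0.02
  Social: 0.07
Total = 0.653.
P(Personal | evidence) = 0.435 / 0.653 ≈ 0.666.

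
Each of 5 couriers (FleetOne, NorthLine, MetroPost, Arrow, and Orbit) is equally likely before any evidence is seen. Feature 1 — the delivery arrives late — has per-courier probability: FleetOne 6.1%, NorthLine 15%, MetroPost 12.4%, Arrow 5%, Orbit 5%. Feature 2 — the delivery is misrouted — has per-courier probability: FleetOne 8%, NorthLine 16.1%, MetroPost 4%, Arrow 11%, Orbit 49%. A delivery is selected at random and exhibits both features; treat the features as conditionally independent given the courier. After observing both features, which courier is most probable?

With a uniform prior (1/5 each), posterior ∝ likelihood:
  FleetOne: 0.061 × 0.08 = 0.00488
  NorthLine: 0.15 × 0.161 = 0.02415
  MetroPost: 0.124 × 0.04 = 0.00496
  Arrow: 0.05 × 0.11 = 0.0055
  Orbit: 0.05 × 0.49 = 0.0245
Sum = 0.06399.
Largest term belongs to Orbit, so Orbit is most probable.

Orbit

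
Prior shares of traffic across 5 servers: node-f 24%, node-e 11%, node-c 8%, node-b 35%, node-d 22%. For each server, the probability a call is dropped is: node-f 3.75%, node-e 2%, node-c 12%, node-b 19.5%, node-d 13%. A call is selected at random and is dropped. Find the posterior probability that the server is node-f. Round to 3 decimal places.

Compute prior × likelihood for every hypothesis:
  node-f: 0.24 × 0.0375 = 0.009
  node-e: 0.11 × 0.02 = 0.0022
  node-c: 0.08 × 0.12 = 0.0096
  node-b: 0.35 × 0.195 = 0.06825
  node-d: 0.22 × 0.13 = 0.0286
Normalizing constant = 0.11765.
P(node-f | evidence) = 0.009 / 0.11765 ≈ 0.076.

0.076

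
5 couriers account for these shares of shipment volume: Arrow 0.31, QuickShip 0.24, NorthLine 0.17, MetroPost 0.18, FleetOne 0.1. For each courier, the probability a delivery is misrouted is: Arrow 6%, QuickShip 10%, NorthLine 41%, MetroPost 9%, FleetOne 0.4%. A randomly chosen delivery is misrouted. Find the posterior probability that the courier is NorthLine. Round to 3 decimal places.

Compute prior × likelihood for every hypothesis:
  Arrow: 0.31 × 0.06 = 0.0186
  QuickShip: 0.24 × 0.1 = 0.024
  NorthLine: 0.17 × 0.41 = 0.0697
  MetroPost: 0.18 × 0.09 = 0.0162
  FleetOne: 0.1 × 0.004 = 0.0004
Normalizing constant = 0.1289.
P(NorthLine | evidence) = 0.0697 / 0.1289 ≈ 0.541.

0.541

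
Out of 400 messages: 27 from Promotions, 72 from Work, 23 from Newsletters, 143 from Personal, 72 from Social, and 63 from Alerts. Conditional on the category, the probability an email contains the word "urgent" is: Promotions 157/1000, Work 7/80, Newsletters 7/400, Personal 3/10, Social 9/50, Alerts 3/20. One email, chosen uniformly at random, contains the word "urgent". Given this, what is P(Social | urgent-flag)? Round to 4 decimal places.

0.1700

By Bayes' rule, posterior ∝ prior × likelihood:
  Promotions: 0.0675 × 0.157 = 0.0105975
  Work: 0.18 × 0.0875 = 0.01575
  Newsletters: 0.0575 × 0.0175 = 0.00100625
  Personal: 0.3575 × 0.3 = 0.10725
  Social: 0.18 × 0.18 = 0.0324
  Alerts: 0.1575 × 0.15 = 0.023625
Normalizing constant = 0.19062875.
P(Social | evidence) = 0.0324 / 0.19062875 ≈ 0.1700.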